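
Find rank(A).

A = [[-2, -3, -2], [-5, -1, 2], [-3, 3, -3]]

Row reduction:
R2 <- R2 - (5/2)*R1:  [    0  13/2     7 ]
R3 <- R3 - (3/2)*R1:  [    0  15/2     0 ]
R3 <- R3 - (15/13)*R2:  [       0        0  -105/13 ]
Row echelon form:
[ -2    -3       -2 ]
[  0  13/2        7 ]
[  0     0  -105/13 ]
Nonzero rows / pivot columns: 3

rank(A) = 3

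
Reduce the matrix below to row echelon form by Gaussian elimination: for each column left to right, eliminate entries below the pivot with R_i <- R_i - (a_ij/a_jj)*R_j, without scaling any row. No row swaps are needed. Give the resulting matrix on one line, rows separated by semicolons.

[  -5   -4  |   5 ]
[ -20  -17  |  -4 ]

REF = [-5 -4 5; 0 -1 -24]

Forward elimination:
R2 <- R2 - (4)*R1:  [   0   -1  -24 ]
Row echelon form:
[ -5  -4  |    5 ]
[  0  -1  |  -24 ]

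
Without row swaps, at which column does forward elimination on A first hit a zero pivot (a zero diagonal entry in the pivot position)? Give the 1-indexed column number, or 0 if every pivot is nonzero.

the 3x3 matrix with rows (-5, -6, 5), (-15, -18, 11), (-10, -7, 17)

Naive forward elimination:
R2 <- R2 - (3)*R1:  [  0   0  -4 ]
R3 <- R3 - (2)*R1:  [ 0  5  7 ]
Matrix at this point:
[ -5  -6   5 ]
[  0   0  -4 ]
[  0   5   7 ]
Pivot entry (2,2) is zero but row 3 has 5 in column 2 -> naive elimination stops; a row interchange (e.g. R2 <-> R3) would be required here.

first zero-pivot column = 2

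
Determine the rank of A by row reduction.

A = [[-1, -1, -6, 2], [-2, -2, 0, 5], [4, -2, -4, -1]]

rank(A) = 3

Row reduction:
R2 <- R2 - (2)*R1:  [  0   0  12   1 ]
R3 <- R3 - (-4)*R1:  [   0   -6  -28    7 ]
R2 <-> R3   (pivot in column 2 was zero)
[ -1  -1   -6  2 ]
[  0  -6  -28  7 ]
[  0   0   12  1 ]
Row echelon form:
[ -1  -1   -6  2 ]
[  0  -6  -28  7 ]
[  0   0   12  1 ]
Nonzero rows / pivot columns: 3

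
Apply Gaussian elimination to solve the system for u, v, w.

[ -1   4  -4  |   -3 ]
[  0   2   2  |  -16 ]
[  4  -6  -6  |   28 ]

Forward elimination on [A|b]:
R3 <- R3 - (-4)*R1:  [   0   10  -22   16 ]
R3 <- R3 - (5)*R2:  [   0    0  -32   96 ]
Row echelon form:
[ -1  4   -4  |   -3 ]
[  0  2    2  |  -16 ]
[  0  0  -32  |   96 ]
Back-substitution:
w = (96) / -32 = -3
v = (-16 - (2)*(-3)) / 2 = -5
u = (-3 - (4)*(-5) - (-4)*(-3)) / -1 = -5

(-5, -5, -3)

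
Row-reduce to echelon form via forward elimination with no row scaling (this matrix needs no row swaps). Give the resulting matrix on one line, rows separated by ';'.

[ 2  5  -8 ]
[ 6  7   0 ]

REF = [2 5 -8; 0 -8 24]

Forward elimination:
R2 <- R2 - (3)*R1:  [  0  -8  24 ]
Row echelon form:
[ 2   5  -8 ]
[ 0  -8  24 ]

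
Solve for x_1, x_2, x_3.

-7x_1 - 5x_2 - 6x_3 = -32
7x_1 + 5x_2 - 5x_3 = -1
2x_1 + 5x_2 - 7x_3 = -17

(2, 0, 3)

Forward elimination on [A|b]:
R2 <- R2 - (-1)*R1:  [   0    0  -11  -33 ]
R3 <- R3 - (-2/7)*R1:  [      0    25/7   -61/7  -183/7 ]
R2 <-> R3   (pivot in column 2 was zero)
[ -7    -5     -6     -32 ]
[  0  25/7  -61/7  -183/7 ]
[  0     0    -11     -33 ]
Row echelon form:
[ -7    -5     -6  |     -32 ]
[  0  25/7  -61/7  |  -183/7 ]
[  0     0    -11  |     -33 ]
Back-substitution:
x_3 = (-33) / -11 = 3
x_2 = (-183/7 - (-61/7)*(3)) / (25/7) = 0
x_1 = (-32 - (-5)*(0) - (-6)*(3)) / -7 = 2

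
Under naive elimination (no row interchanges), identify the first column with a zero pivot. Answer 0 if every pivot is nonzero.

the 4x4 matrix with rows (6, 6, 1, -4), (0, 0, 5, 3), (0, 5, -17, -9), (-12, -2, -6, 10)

first zero-pivot column = 2

Naive forward elimination:
R4 <- R4 - (-2)*R1:  [  0  10  -4   2 ]
Matrix at this point:
[ 6   6    1  -4 ]
[ 0   0    5   3 ]
[ 0   5  -17  -9 ]
[ 0  10   -4   2 ]
Pivot entry (2,2) is zero but row 3 has 5 in column 2 -> naive elimination stops; a row interchange (e.g. R2 <-> R3) would be required here.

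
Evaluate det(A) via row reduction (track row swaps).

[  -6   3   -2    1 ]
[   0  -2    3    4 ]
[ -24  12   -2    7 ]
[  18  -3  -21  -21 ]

Forward elimination:
R3 <- R3 - (4)*R1:  [ 0  0  6  3 ]
R4 <- R4 - (-3)*R1:  [   0    6  -27  -18 ]
R4 <- R4 - (-3)*R2:  [   0    0  -18   -6 ]
R4 <- R4 - (-3)*R3:  [ 0  0  0  3 ]
Upper-triangular form:
[ -6   3  -2  1 ]
[  0  -2   3  4 ]
[  0   0   6  3 ]
[  0   0   0  3 ]
det(A) = (-1)^0 * (-6) * (-2) * (6) * (3) = 216  (0 row swaps -> sign +1)

det(A) = 216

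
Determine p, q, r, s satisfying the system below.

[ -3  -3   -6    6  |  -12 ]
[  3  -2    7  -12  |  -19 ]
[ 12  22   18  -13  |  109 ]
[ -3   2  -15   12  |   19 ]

Forward elimination on [A|b]:
R2 <- R2 - (-1)*R1:  [   0   -5    1   -6  -31 ]
R3 <- R3 - (-4)*R1:  [  0  10  -6  11  61 ]
R4 <- R4 - (1)*R1:  [  0   5  -9   6  31 ]
R3 <- R3 - (-2)*R2:  [  0   0  -4  -1  -1 ]
R4 <- R4 - (-1)*R2:  [  0   0  -8   0   0 ]
R4 <- R4 - (2)*R3:  [ 0  0  0  2  2 ]
Row echelon form:
[ -3  -3  -6   6  |  -12 ]
[  0  -5   1  -6  |  -31 ]
[  0   0  -4  -1  |   -1 ]
[  0   0   0   2  |    2 ]
Back-substitution:
s = (2) / 2 = 1
r = (-1 - (-1)*(1)) / -4 = 0
q = (-31 - (1)*(0) - (-6)*(1)) / -5 = 5
p = (-12 - (-3)*(5) - (-6)*(0) - (6)*(1)) / -3 = 1

(1, 5, 0, 1)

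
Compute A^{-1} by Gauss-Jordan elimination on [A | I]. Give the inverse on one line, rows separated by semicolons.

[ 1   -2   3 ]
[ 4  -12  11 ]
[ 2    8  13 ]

Gauss-Jordan on [A | I]:
R2 <- R2 - (4)*R1:  [  0  -4  -1  |  -4   1   0 ]
R3 <- R3 - (2)*R1:  [  0  12   7  |  -2   0   1 ]
R2 <- (1/-4)*R2:  [    0     1   1/4  |     1  -1/4     0 ]
R1 <- R1 - (-2)*R2:  [    1     0   7/2  |     3  -1/2     0 ]
R3 <- R3 - (12)*R2:  [   0    0    4  |  -14    3    1 ]
R3 <- (1/4)*R3:  [    0     0     1  |  -7/2   3/4   1/4 ]
R1 <- R1 - (7/2)*R3:  [     1      0      0  |   61/4  -25/8   -7/8 ]
R2 <- R2 - (1/4)*R3:  [     0      1      0  |   15/8  -7/16  -1/16 ]
Right block of [I | A^{-1}] is the inverse:
[ 61/4  -25/8   -7/8 ]
[ 15/8  -7/16  -1/16 ]
[ -7/2    3/4    1/4 ]

inverse = [61/4 -25/8 -7/8; 15/8 -7/16 -1/16; -7/2 3/4 1/4]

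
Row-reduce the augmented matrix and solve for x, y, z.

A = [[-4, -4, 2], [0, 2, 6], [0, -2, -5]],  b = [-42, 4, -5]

(5, 5, -1)

Forward elimination on [A|b]:
R3 <- R3 - (-1)*R2:  [  0   0   1  -1 ]
Row echelon form:
[ -4  -4  2  |  -42 ]
[  0   2  6  |    4 ]
[  0   0  1  |   -1 ]
Back-substitution:
z = (-1) / 1 = -1
y = (4 - (6)*(-1)) / 2 = 5
x = (-42 - (-4)*(5) - (2)*(-1)) / -4 = 5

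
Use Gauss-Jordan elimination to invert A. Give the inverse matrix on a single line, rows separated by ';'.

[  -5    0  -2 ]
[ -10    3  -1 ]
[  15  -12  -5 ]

Gauss-Jordan on [A | I]:
R1 <- (1/-5)*R1:  [    1     0   2/5  |  -1/5     0     0 ]
R2 <- R2 - (-10)*R1:  [  0   3   3  |  -2   1   0 ]
R3 <- R3 - (15)*R1:  [   0  -12  -11  |    3    0    1 ]
R2 <- (1/3)*R2:  [    0     1     1  |  -2/3   1/3     0 ]
R3 <- R3 - (-12)*R2:  [  0   0   1  |  -5   4   1 ]
R1 <- R1 - (2/5)*R3:  [    1     0     0  |   9/5  -8/5  -2/5 ]
R2 <- R2 - (1)*R3:  [     0      1      0  |   13/3  -11/3     -1 ]
Right block of [I | A^{-1}] is the inverse:
[  9/5   -8/5  -2/5 ]
[ 13/3  -11/3    -1 ]
[   -5      4     1 ]

inverse = [9/5 -8/5 -2/5; 13/3 -11/3 -1; -5 4 1]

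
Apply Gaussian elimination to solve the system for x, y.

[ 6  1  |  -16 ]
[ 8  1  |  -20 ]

(-2, -4)

Forward elimination on [A|b]:
R2 <- R2 - (4/3)*R1:  [    0  -1/3   4/3 ]
Row echelon form:
[ 6     1  |  -16 ]
[ 0  -1/3  |  4/3 ]
Back-substitution:
y = (4/3) / (-1/3) = -4
x = (-16 - (1)*(-4)) / 6 = -2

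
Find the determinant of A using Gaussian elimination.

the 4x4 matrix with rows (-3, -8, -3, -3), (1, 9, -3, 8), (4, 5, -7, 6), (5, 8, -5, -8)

Forward elimination:
R2 <- R2 - (-1/3)*R1:  [    0  19/3    -4     7 ]
R3 <- R3 - (-4/3)*R1:  [     0  -17/3    -11      2 ]
R4 <- R4 - (-5/3)*R1:  [     0  -16/3    -10    -13 ]
R3 <- R3 - (-17/19)*R2:  [       0        0  -277/19   157/19 ]
R4 <- R4 - (-16/19)*R2:  [       0        0  -254/19  -135/19 ]
R4 <- R4 - (254/277)*R3:  [         0          0          0  -4067/277 ]
Upper-triangular form:
[ -3    -8       -3         -3 ]
[  0  19/3       -4          7 ]
[  0     0  -277/19     157/19 ]
[  0     0        0  -4067/277 ]
det(A) = (-1)^0 * (-3) * (19/3) * (-277/19) * (-4067/277) = -4067  (0 row swaps -> sign +1)

det(A) = -4067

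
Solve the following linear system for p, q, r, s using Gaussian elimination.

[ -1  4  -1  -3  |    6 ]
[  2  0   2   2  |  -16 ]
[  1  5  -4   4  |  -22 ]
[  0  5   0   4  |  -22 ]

Forward elimination on [A|b]:
R2 <- R2 - (-2)*R1:  [  0   8   0  -4  -4 ]
R3 <- R3 - (-1)*R1:  [   0    9   -5    1  -16 ]
R3 <- R3 - (9/8)*R2:  [     0      0     -5   11/2  -23/2 ]
R4 <- R4 - (5/8)*R2:  [     0      0      0   13/2  -39/2 ]
Row echelon form:
[ -1  4  -1    -3  |      6 ]
[  0  8   0    -4  |     -4 ]
[  0  0  -5  11/2  |  -23/2 ]
[  0  0   0  13/2  |  -39/2 ]
Back-substitution:
s = (-39/2) / (13/2) = -3
r = (-23/2 - (11/2)*(-3)) / -5 = -1
q = (-4 - (-4)*(-3)) / 8 = -2
p = (6 - (4)*(-2) - (-1)*(-1) - (-3)*(-3)) / -1 = -4

(-4, -2, -1, -3)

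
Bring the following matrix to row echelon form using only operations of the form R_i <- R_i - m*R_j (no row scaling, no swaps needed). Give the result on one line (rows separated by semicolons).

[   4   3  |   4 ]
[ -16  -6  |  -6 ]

REF = [4 3 4; 0 6 10]

Forward elimination:
R2 <- R2 - (-4)*R1:  [  0   6  10 ]
Row echelon form:
[ 4  3  |   4 ]
[ 0  6  |  10 ]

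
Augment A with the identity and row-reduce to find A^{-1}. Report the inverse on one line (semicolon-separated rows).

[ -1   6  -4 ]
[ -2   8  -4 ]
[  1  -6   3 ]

inverse = [0 -3/2 -2; -1/2 -1/4 -1; -1 0 -1]

Gauss-Jordan on [A | I]:
R1 <- (1/-1)*R1:  [  1  -6   4  |  -1   0   0 ]
R2 <- R2 - (-2)*R1:  [  0  -4   4  |  -2   1   0 ]
R3 <- R3 - (1)*R1:  [  0   0  -1  |   1   0   1 ]
R2 <- (1/-4)*R2:  [    0     1    -1  |   1/2  -1/4     0 ]
R1 <- R1 - (-6)*R2:  [    1     0    -2  |     2  -3/2     0 ]
R3 <- (1/-1)*R3:  [  0   0   1  |  -1   0  -1 ]
R1 <- R1 - (-2)*R3:  [    1     0     0  |     0  -3/2    -2 ]
R2 <- R2 - (-1)*R3:  [    0     1     0  |  -1/2  -1/4    -1 ]
Right block of [I | A^{-1}] is the inverse:
[    0  -3/2  -2 ]
[ -1/2  -1/4  -1 ]
[   -1     0  -1 ]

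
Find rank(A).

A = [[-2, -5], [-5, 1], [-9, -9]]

Row reduction:
R2 <- R2 - (5/2)*R1:  [    0  27/2 ]
R3 <- R3 - (9/2)*R1:  [    0  27/2 ]
R3 <- R3 - (1)*R2:  [ 0  0 ]
Row echelon form:
[ -2    -5 ]
[  0  27/2 ]
[  0     0 ]
Nonzero rows / pivot columns: 2

rank(A) = 2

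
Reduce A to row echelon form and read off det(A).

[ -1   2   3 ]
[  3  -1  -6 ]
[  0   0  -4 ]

det(A) = 20

Forward elimination:
R2 <- R2 - (-3)*R1:  [ 0  5  3 ]
Upper-triangular form:
[ -1  2   3 ]
[  0  5   3 ]
[  0  0  -4 ]
det(A) = (-1)^0 * (-1) * (5) * (-4) = 20  (0 row swaps -> sign +1)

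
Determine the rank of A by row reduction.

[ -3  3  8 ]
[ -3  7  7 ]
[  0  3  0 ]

rank(A) = 3

Row reduction:
R2 <- R2 - (1)*R1:  [  0   4  -1 ]
R3 <- R3 - (3/4)*R2:  [   0    0  3/4 ]
Row echelon form:
[ -3  3    8 ]
[  0  4   -1 ]
[  0  0  3/4 ]
Nonzero rows / pivot columns: 3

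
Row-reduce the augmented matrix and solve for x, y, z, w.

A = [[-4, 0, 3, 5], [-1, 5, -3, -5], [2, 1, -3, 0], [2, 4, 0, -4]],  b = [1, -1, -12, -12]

(-4, -4, 0, -3)

Forward elimination on [A|b]:
R2 <- R2 - (1/4)*R1:  [     0      5  -15/4  -25/4   -5/4 ]
R3 <- R3 - (-1/2)*R1:  [     0      1   -3/2    5/2  -23/2 ]
R4 <- R4 - (-1/2)*R1:  [     0      4    3/2   -3/2  -23/2 ]
R3 <- R3 - (1/5)*R2:  [     0      0   -3/4   15/4  -45/4 ]
R4 <- R4 - (4/5)*R2:  [     0      0    9/2    7/2  -21/2 ]
R4 <- R4 - (-6)*R3:  [   0    0    0   26  -78 ]
Row echelon form:
[ -4  0      3      5  |      1 ]
[  0  5  -15/4  -25/4  |   -5/4 ]
[  0  0   -3/4   15/4  |  -45/4 ]
[  0  0      0     26  |    -78 ]
Back-substitution:
w = (-78) / 26 = -3
z = (-45/4 - (15/4)*(-3)) / (-3/4) = 0
y = (-5/4 - (-15/4)*(0) - (-25/4)*(-3)) / 5 = -4
x = (1 - (3)*(0) - (5)*(-3)) / -4 = -4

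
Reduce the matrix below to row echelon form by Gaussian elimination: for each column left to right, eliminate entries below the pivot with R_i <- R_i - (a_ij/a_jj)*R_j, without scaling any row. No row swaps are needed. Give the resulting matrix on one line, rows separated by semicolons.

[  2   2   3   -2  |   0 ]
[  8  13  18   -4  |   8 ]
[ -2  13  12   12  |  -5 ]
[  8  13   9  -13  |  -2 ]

REF = [2 2 3 -2 0; 0 5 6 4 8; 0 0 -3 -2 -29; 0 0 0 -3 77]

Forward elimination:
R2 <- R2 - (4)*R1:  [ 0  5  6  4  8 ]
R3 <- R3 - (-1)*R1:  [  0  15  15  10  -5 ]
R4 <- R4 - (4)*R1:  [  0   5  -3  -5  -2 ]
R3 <- R3 - (3)*R2:  [   0    0   -3   -2  -29 ]
R4 <- R4 - (1)*R2:  [   0    0   -9   -9  -10 ]
R4 <- R4 - (3)*R3:  [  0   0   0  -3  77 ]
Row echelon form:
[ 2  2   3  -2  |    0 ]
[ 0  5   6   4  |    8 ]
[ 0  0  -3  -2  |  -29 ]
[ 0  0   0  -3  |   77 ]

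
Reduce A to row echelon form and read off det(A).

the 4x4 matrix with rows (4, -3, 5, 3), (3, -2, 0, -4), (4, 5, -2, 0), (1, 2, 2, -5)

det(A) = -1155

Forward elimination:
R2 <- R2 - (3/4)*R1:  [     0    1/4  -15/4  -25/4 ]
R3 <- R3 - (1)*R1:  [  0   8  -7  -3 ]
R4 <- R4 - (1/4)*R1:  [     0   11/4    3/4  -23/4 ]
R3 <- R3 - (32)*R2:  [   0    0  113  197 ]
R4 <- R4 - (11)*R2:  [  0   0  42  63 ]
R4 <- R4 - (42/113)*R3:  [         0          0          0  -1155/113 ]
Upper-triangular form:
[ 4   -3      5          3 ]
[ 0  1/4  -15/4      -25/4 ]
[ 0    0    113        197 ]
[ 0    0      0  -1155/113 ]
det(A) = (-1)^0 * (4) * (1/4) * (113) * (-1155/113) = -1155  (0 row swaps -> sign +1)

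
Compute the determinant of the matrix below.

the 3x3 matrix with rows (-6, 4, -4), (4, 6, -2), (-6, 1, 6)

det(A) = -436

Forward elimination:
R2 <- R2 - (-2/3)*R1:  [     0   26/3  -14/3 ]
R3 <- R3 - (1)*R1:  [  0  -3  10 ]
R3 <- R3 - (-9/26)*R2:  [      0       0  109/13 ]
Upper-triangular form:
[ -6     4      -4 ]
[  0  26/3   -14/3 ]
[  0     0  109/13 ]
det(A) = (-1)^0 * (-6) * (26/3) * (109/13) = -436  (0 row swaps -> sign +1)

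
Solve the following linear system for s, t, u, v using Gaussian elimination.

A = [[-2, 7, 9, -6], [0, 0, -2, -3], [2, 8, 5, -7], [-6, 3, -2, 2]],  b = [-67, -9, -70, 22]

(-2, -2, -3, 5)

Forward elimination on [A|b]:
R3 <- R3 - (-1)*R1:  [    0    15    14   -13  -137 ]
R4 <- R4 - (3)*R1:  [   0  -18  -29   20  223 ]
R2 <-> R3   (pivot in column 2 was zero)
[ -2    7    9   -6   -67 ]
[  0   15   14  -13  -137 ]
[  0    0   -2   -3    -9 ]
[  0  -18  -29   20   223 ]
R4 <- R4 - (-6/5)*R2:  [     0      0  -61/5   22/5  293/5 ]
R4 <- R4 - (61/10)*R3:  [      0       0       0  227/10   227/2 ]
Row echelon form:
[ -2   7   9      -6  |    -67 ]
[  0  15  14     -13  |   -137 ]
[  0   0  -2      -3  |     -9 ]
[  0   0   0  227/10  |  227/2 ]
Back-substitution:
v = (227/2) / (227/10) = 5
u = (-9 - (-3)*(5)) / -2 = -3
t = (-137 - (14)*(-3) - (-13)*(5)) / 15 = -2
s = (-67 - (7)*(-2) - (9)*(-3) - (-6)*(5)) / -2 = -2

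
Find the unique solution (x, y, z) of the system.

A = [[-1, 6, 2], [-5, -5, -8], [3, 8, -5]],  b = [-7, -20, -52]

Forward elimination on [A|b]:
R2 <- R2 - (5)*R1:  [   0  -35  -18   15 ]
R3 <- R3 - (-3)*R1:  [   0   26    1  -73 ]
R3 <- R3 - (-26/35)*R2:  [       0        0  -433/35   -433/7 ]
Row echelon form:
[ -1    6        2  |      -7 ]
[  0  -35      -18  |      15 ]
[  0    0  -433/35  |  -433/7 ]
Back-substitution:
z = (-433/7) / (-433/35) = 5
y = (15 - (-18)*(5)) / -35 = -3
x = (-7 - (6)*(-3) - (2)*(5)) / -1 = -1

(-1, -3, 5)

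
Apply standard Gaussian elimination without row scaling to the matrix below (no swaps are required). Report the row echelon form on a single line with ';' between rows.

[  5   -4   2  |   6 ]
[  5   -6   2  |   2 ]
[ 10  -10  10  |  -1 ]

Forward elimination:
R2 <- R2 - (1)*R1:  [  0  -2   0  -4 ]
R3 <- R3 - (2)*R1:  [   0   -2    6  -13 ]
R3 <- R3 - (1)*R2:  [  0   0   6  -9 ]
Row echelon form:
[ 5  -4  2  |   6 ]
[ 0  -2  0  |  -4 ]
[ 0   0  6  |  -9 ]

REF = [5 -4 2 6; 0 -2 0 -4; 0 0 6 -9]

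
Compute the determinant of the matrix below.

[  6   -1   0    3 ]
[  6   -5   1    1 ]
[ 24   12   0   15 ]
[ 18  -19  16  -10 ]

Forward elimination:
R2 <- R2 - (1)*R1:  [  0  -4   1  -2 ]
R3 <- R3 - (4)*R1:  [  0  16   0   3 ]
R4 <- R4 - (3)*R1:  [   0  -16   16  -19 ]
R3 <- R3 - (-4)*R2:  [  0   0   4  -5 ]
R4 <- R4 - (4)*R2:  [   0    0   12  -11 ]
R4 <- R4 - (3)*R3:  [ 0  0  0  4 ]
Upper-triangular form:
[ 6  -1  0   3 ]
[ 0  -4  1  -2 ]
[ 0   0  4  -5 ]
[ 0   0  0   4 ]
det(A) = (-1)^0 * (6) * (-4) * (4) * (4) = -384  (0 row swaps -> sign +1)

det(A) = -384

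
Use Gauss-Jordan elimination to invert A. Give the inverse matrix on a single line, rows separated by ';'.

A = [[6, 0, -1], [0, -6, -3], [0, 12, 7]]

Gauss-Jordan on [A | I]:
R1 <- (1/6)*R1:  [    1     0  -1/6  |   1/6     0     0 ]
R2 <- (1/-6)*R2:  [    0     1   1/2  |     0  -1/6     0 ]
R3 <- R3 - (12)*R2:  [ 0  0  1  |  0  2  1 ]
R1 <- R1 - (-1/6)*R3:  [   1    0    0  |  1/6  1/3  1/6 ]
R2 <- R2 - (1/2)*R3:  [    0     1     0  |     0  -7/6  -1/2 ]
Right block of [I | A^{-1}] is the inverse:
[ 1/6   1/3   1/6 ]
[   0  -7/6  -1/2 ]
[   0     2     1 ]

inverse = [1/6 1/3 1/6; 0 -7/6 -1/2; 0 2 1]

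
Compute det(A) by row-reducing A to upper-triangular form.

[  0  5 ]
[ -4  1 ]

det(A) = 20

Forward elimination:
R1 <-> R2   (pivot in column 1 was zero)
[ -4  1 ]
[  0  5 ]
Upper-triangular form:
[ -4  1 ]
[  0  5 ]
det(A) = (-1)^1 * (-4) * (5) = 20  (1 row swap -> sign -1)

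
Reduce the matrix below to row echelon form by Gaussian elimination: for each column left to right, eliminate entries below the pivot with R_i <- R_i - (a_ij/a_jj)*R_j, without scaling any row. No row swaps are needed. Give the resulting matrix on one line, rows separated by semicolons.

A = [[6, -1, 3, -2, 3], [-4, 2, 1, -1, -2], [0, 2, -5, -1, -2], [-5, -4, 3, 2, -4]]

REF = [6 -1 3 -2 3; 0 4/3 3 -7/3 0; 0 0 -19/2 5/2 -2; 0 0 0 -145/38 -94/19]

Forward elimination:
R2 <- R2 - (-2/3)*R1:  [    0   4/3     3  -7/3     0 ]
R4 <- R4 - (-5/6)*R1:  [     0  -29/6   11/2    1/3   -3/2 ]
R3 <- R3 - (3/2)*R2:  [     0      0  -19/2    5/2     -2 ]
R4 <- R4 - (-29/8)*R2:  [     0      0  131/8  -65/8   -3/2 ]
R4 <- R4 - (-131/76)*R3:  [       0        0        0  -145/38   -94/19 ]
Row echelon form:
[ 6   -1      3       -2       3 ]
[ 0  4/3      3     -7/3       0 ]
[ 0    0  -19/2      5/2      -2 ]
[ 0    0      0  -145/38  -94/19 ]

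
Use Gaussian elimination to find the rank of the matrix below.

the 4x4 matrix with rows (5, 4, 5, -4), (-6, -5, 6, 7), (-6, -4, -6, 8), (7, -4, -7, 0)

rank(A) = 4

Row reduction:
R2 <- R2 - (-6/5)*R1:  [    0  -1/5    12  11/5 ]
R3 <- R3 - (-6/5)*R1:  [    0   4/5     0  16/5 ]
R4 <- R4 - (7/5)*R1:  [     0  -48/5    -14   28/5 ]
R3 <- R3 - (-4)*R2:  [  0   0  48  12 ]
R4 <- R4 - (48)*R2:  [    0     0  -590  -100 ]
R4 <- R4 - (-295/24)*R3:  [    0     0     0  95/2 ]
Row echelon form:
[ 5     4   5    -4 ]
[ 0  -1/5  12  11/5 ]
[ 0     0  48    12 ]
[ 0     0   0  95/2 ]
Nonzero rows / pivot columns: 4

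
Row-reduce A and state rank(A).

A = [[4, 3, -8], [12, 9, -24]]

Row reduction:
R2 <- R2 - (3)*R1:  [ 0  0  0 ]
Row echelon form:
[ 4  3  -8 ]
[ 0  0   0 ]
Nonzero rows / pivot columns: 1

rank(A) = 1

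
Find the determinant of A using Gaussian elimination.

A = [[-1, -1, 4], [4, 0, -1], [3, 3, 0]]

det(A) = 48

Forward elimination:
R2 <- R2 - (-4)*R1:  [  0  -4  15 ]
R3 <- R3 - (-3)*R1:  [  0   0  12 ]
Upper-triangular form:
[ -1  -1   4 ]
[  0  -4  15 ]
[  0   0  12 ]
det(A) = (-1)^0 * (-1) * (-4) * (12) = 48  (0 row swaps -> sign +1)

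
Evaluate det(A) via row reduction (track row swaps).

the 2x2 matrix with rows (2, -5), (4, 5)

det(A) = 30

Forward elimination:
R2 <- R2 - (2)*R1:  [  0  15 ]
Upper-triangular form:
[ 2  -5 ]
[ 0  15 ]
det(A) = (-1)^0 * (2) * (15) = 30  (0 row swaps -> sign +1)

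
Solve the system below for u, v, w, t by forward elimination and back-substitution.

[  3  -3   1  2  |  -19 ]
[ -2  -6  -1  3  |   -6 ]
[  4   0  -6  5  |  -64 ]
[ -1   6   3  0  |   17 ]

(-5, 0, 4, -4)

Forward elimination on [A|b]:
R2 <- R2 - (-2/3)*R1:  [     0     -8   -1/3   13/3  -56/3 ]
R3 <- R3 - (4/3)*R1:  [      0       4   -22/3     7/3  -116/3 ]
R4 <- R4 - (-1/3)*R1:  [    0     5  10/3   2/3  32/3 ]
R3 <- R3 - (-1/2)*R2:  [     0      0  -15/2    9/2    -48 ]
R4 <- R4 - (-5/8)*R2:  [    0     0  25/8  27/8    -1 ]
R4 <- R4 - (-5/12)*R3:  [    0     0     0  21/4   -21 ]
Row echelon form:
[ 3  -3      1     2  |    -19 ]
[ 0  -8   -1/3  13/3  |  -56/3 ]
[ 0   0  -15/2   9/2  |    -48 ]
[ 0   0      0  21/4  |    -21 ]
Back-substitution:
t = (-21) / (21/4) = -4
w = (-48 - (9/2)*(-4)) / (-15/2) = 4
v = (-56/3 - (-1/3)*(4) - (13/3)*(-4)) / -8 = 0
u = (-19 - (-3)*(0) - (1)*(4) - (2)*(-4)) / 3 = -5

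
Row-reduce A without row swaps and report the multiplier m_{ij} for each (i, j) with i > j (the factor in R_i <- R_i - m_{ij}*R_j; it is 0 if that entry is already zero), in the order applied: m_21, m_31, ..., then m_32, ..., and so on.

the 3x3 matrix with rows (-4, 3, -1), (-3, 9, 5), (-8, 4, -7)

multipliers: 3/4, 2, -8/27

Forward elimination:
R2 <- R2 - (3/4)*R1:  [    0  27/4  23/4 ]
R3 <- R3 - (2)*R1:  [  0  -2  -5 ]
R3 <- R3 - (-8/27)*R2:  [      0       0  -89/27 ]
Multipliers (in order of application): m_{21} = 3/4, m_{31} = 2, m_{32} = -8/27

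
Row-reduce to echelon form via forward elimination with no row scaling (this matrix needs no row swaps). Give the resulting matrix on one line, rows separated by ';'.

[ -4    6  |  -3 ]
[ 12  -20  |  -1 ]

REF = [-4 6 -3; 0 -2 -10]

Forward elimination:
R2 <- R2 - (-3)*R1:  [   0   -2  -10 ]
Row echelon form:
[ -4   6  |   -3 ]
[  0  -2  |  -10 ]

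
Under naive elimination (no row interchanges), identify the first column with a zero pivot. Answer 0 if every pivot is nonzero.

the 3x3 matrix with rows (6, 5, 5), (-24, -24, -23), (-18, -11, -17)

Naive forward elimination:
R2 <- R2 - (-4)*R1:  [  0  -4  -3 ]
R3 <- R3 - (-3)*R1:  [  0   4  -2 ]
R3 <- R3 - (-1)*R2:  [  0   0  -5 ]
All pivots nonzero; naive elimination completes without hitting a zero pivot.

first zero-pivot column = 0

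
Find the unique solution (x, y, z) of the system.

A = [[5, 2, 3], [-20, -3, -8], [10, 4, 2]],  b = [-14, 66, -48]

Forward elimination on [A|b]:
R2 <- R2 - (-4)*R1:  [  0   5   4  10 ]
R3 <- R3 - (2)*R1:  [   0    0   -4  -20 ]
Row echelon form:
[ 5  2   3  |  -14 ]
[ 0  5   4  |   10 ]
[ 0  0  -4  |  -20 ]
Back-substitution:
z = (-20) / -4 = 5
y = (10 - (4)*(5)) / 5 = -2
x = (-14 - (2)*(-2) - (3)*(5)) / 5 = -5

(-5, -2, 5)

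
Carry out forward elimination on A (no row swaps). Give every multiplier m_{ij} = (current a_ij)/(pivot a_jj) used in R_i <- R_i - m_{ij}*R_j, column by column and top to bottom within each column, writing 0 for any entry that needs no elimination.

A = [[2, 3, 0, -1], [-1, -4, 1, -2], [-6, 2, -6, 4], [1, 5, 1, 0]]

multipliers: -1/2, -3, 1/2, -22/5, -7/5, -3/2

Forward elimination:
R2 <- R2 - (-1/2)*R1:  [    0  -5/2     1  -5/2 ]
R3 <- R3 - (-3)*R1:  [  0  11  -6   1 ]
R4 <- R4 - (1/2)*R1:  [   0  7/2    1  1/2 ]
R3 <- R3 - (-22/5)*R2:  [    0     0  -8/5   -10 ]
R4 <- R4 - (-7/5)*R2:  [    0     0  12/5    -3 ]
R4 <- R4 - (-3/2)*R3:  [   0    0    0  -18 ]
Multipliers (in order of application): m_{21} = -1/2, m_{31} = -3, m_{41} = 1/2, m_{32} = -22/5, m_{42} = -7/5, m_{43} = -3/2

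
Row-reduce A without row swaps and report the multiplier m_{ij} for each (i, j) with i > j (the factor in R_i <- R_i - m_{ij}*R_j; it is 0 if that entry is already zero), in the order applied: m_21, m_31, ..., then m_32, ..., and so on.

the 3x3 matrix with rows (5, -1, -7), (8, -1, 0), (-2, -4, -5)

multipliers: 8/5, -2/5, -22/3

Forward elimination:
R2 <- R2 - (8/5)*R1:  [    0   3/5  56/5 ]
R3 <- R3 - (-2/5)*R1:  [     0  -22/5  -39/5 ]
R3 <- R3 - (-22/3)*R2:  [     0      0  223/3 ]
Multipliers (in order of application): m_{21} = 8/5, m_{31} = -2/5, m_{32} = -22/3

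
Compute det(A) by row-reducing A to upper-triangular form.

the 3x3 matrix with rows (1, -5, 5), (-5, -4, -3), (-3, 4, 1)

Forward elimination:
R2 <- R2 - (-5)*R1:  [   0  -29   22 ]
R3 <- R3 - (-3)*R1:  [   0  -11   16 ]
R3 <- R3 - (11/29)*R2:  [      0       0  222/29 ]
Upper-triangular form:
[ 1   -5       5 ]
[ 0  -29      22 ]
[ 0    0  222/29 ]
det(A) = (-1)^0 * (1) * (-29) * (222/29) = -222  (0 row swaps -> sign +1)

det(A) = -222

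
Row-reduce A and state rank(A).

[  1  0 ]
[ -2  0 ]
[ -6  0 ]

rank(A) = 1

Row reduction:
R2 <- R2 - (-2)*R1:  [ 0  0 ]
R3 <- R3 - (-6)*R1:  [ 0  0 ]
Row echelon form:
[ 1  0 ]
[ 0  0 ]
[ 0  0 ]
Nonzero rows / pivot columns: 1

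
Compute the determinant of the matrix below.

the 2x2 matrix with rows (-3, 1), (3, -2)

det(A) = 3

Forward elimination:
R2 <- R2 - (-1)*R1:  [  0  -1 ]
Upper-triangular form:
[ -3   1 ]
[  0  -1 ]
det(A) = (-1)^0 * (-3) * (-1) = 3  (0 row swaps -> sign +1)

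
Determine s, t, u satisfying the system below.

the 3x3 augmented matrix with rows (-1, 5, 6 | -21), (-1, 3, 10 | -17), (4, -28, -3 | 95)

Forward elimination on [A|b]:
R2 <- R2 - (1)*R1:  [  0  -2   4   4 ]
R3 <- R3 - (-4)*R1:  [  0  -8  21  11 ]
R3 <- R3 - (4)*R2:  [  0   0   5  -5 ]
Row echelon form:
[ -1   5  6  |  -21 ]
[  0  -2  4  |    4 ]
[  0   0  5  |   -5 ]
Back-substitution:
u = (-5) / 5 = -1
t = (4 - (4)*(-1)) / -2 = -4
s = (-21 - (5)*(-4) - (6)*(-1)) / -1 = -5

(-5, -4, -1)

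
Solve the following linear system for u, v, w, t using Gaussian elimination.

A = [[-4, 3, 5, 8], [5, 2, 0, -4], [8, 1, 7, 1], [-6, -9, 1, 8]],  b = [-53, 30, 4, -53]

(2, 0, -1, -5)

Forward elimination on [A|b]:
R2 <- R2 - (-5/4)*R1:  [      0    23/4    25/4       6  -145/4 ]
R3 <- R3 - (-2)*R1:  [    0     7    17    17  -102 ]
R4 <- R4 - (3/2)*R1:  [     0  -27/2  -13/2     -4   53/2 ]
R3 <- R3 - (28/23)*R2:  [        0         0    216/23    223/23  -1331/23 ]
R4 <- R4 - (-54/23)*R2:  [        0         0    188/23    232/23  -1348/23 ]
R4 <- R4 - (47/54)*R3:  [       0        0        0    89/54  -445/54 ]
Row echelon form:
[ -4     3       5       8  |       -53 ]
[  0  23/4    25/4       6  |    -145/4 ]
[  0     0  216/23  223/23  |  -1331/23 ]
[  0     0       0   89/54  |   -445/54 ]
Back-substitution:
t = (-445/54) / (89/54) = -5
w = (-1331/23 - (223/23)*(-5)) / (216/23) = -1
v = (-145/4 - (25/4)*(-1) - (6)*(-5)) / (23/4) = 0
u = (-53 - (3)*(0) - (5)*(-1) - (8)*(-5)) / -4 = 2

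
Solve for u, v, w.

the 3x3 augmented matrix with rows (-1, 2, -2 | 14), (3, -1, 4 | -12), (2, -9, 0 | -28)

Forward elimination on [A|b]:
R2 <- R2 - (-3)*R1:  [  0   5  -2  30 ]
R3 <- R3 - (-2)*R1:  [  0  -5  -4   0 ]
R3 <- R3 - (-1)*R2:  [  0   0  -6  30 ]
Row echelon form:
[ -1  2  -2  |  14 ]
[  0  5  -2  |  30 ]
[  0  0  -6  |  30 ]
Back-substitution:
w = (30) / -6 = -5
v = (30 - (-2)*(-5)) / 5 = 4
u = (14 - (2)*(4) - (-2)*(-5)) / -1 = 4

(4, 4, -5)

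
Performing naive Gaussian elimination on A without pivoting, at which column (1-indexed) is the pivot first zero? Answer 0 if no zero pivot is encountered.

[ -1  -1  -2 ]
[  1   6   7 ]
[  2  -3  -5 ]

first zero-pivot column = 0

Naive forward elimination:
R2 <- R2 - (-1)*R1:  [ 0  5  5 ]
R3 <- R3 - (-2)*R1:  [  0  -5  -9 ]
R3 <- R3 - (-1)*R2:  [  0   0  -4 ]
All pivots nonzero; naive elimination completes without hitting a zero pivot.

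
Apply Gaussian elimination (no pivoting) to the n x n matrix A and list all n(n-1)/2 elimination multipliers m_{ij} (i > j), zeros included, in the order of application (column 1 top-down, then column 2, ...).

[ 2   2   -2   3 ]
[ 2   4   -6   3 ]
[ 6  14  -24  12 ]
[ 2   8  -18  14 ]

multipliers: 1, 3, 1, 4, 3, 2

Forward elimination:
R2 <- R2 - (1)*R1:  [  0   2  -4   0 ]
R3 <- R3 - (3)*R1:  [   0    8  -18    3 ]
R4 <- R4 - (1)*R1:  [   0    6  -16   11 ]
R3 <- R3 - (4)*R2:  [  0   0  -2   3 ]
R4 <- R4 - (3)*R2:  [  0   0  -4  11 ]
R4 <- R4 - (2)*R3:  [ 0  0  0  5 ]
Multipliers (in order of application): m_{21} = 1, m_{31} = 3, m_{41} = 1, m_{32} = 4, m_{42} = 3, m_{43} = 2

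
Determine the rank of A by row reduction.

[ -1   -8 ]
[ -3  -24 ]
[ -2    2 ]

Row reduction:
R2 <- R2 - (3)*R1:  [ 0  0 ]
R3 <- R3 - (2)*R1:  [  0  18 ]
R2 <-> R3   (pivot in column 2 was zero)
[ -1  -8 ]
[  0  18 ]
[  0   0 ]
Row echelon form:
[ -1  -8 ]
[  0  18 ]
[  0   0 ]
Nonzero rows / pivot columns: 2

rank(A) = 2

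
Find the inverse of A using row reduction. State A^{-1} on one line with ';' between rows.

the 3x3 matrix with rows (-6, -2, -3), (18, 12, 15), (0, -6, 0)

inverse = [-5/12 -1/12 -1/36; 0 0 -1/6; 1/2 1/6 1/6]

Gauss-Jordan on [A | I]:
R1 <- (1/-6)*R1:  [    1   1/3   1/2  |  -1/6     0     0 ]
R2 <- R2 - (18)*R1:  [ 0  6  6  |  3  1  0 ]
R2 <- (1/6)*R2:  [   0    1    1  |  1/2  1/6    0 ]
R1 <- R1 - (1/3)*R2:  [     1      0    1/6  |   -1/3  -1/18      0 ]
R3 <- R3 - (-6)*R2:  [ 0  0  6  |  3  1  1 ]
R3 <- (1/6)*R3:  [   0    0    1  |  1/2  1/6  1/6 ]
R1 <- R1 - (1/6)*R3:  [     1      0      0  |  -5/12  -1/12  -1/36 ]
R2 <- R2 - (1)*R3:  [    0     1     0  |     0     0  -1/6 ]
Right block of [I | A^{-1}] is the inverse:
[ -5/12  -1/12  -1/36 ]
[     0      0   -1/6 ]
[   1/2    1/6    1/6 ]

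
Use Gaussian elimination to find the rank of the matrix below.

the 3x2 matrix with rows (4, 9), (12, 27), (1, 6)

rank(A) = 2

Row reduction:
R2 <- R2 - (3)*R1:  [ 0  0 ]
R3 <- R3 - (1/4)*R1:  [    0  15/4 ]
R2 <-> R3   (pivot in column 2 was zero)
[ 4     9 ]
[ 0  15/4 ]
[ 0     0 ]
Row echelon form:
[ 4     9 ]
[ 0  15/4 ]
[ 0     0 ]
Nonzero rows / pivot columns: 2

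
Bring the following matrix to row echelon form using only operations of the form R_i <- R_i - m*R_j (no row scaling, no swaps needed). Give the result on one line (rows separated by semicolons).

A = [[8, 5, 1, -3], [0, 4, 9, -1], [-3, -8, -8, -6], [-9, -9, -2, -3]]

REF = [8 5 1 -3; 0 4 9 -1; 0 0 197/32 -277/32; 0 0 0 439/197]

Forward elimination:
R3 <- R3 - (-3/8)*R1:  [     0  -49/8  -61/8  -57/8 ]
R4 <- R4 - (-9/8)*R1:  [     0  -27/8   -7/8  -51/8 ]
R3 <- R3 - (-49/32)*R2:  [       0        0   197/32  -277/32 ]
R4 <- R4 - (-27/32)*R2:  [       0        0   215/32  -231/32 ]
R4 <- R4 - (215/197)*R3:  [       0        0        0  439/197 ]
Row echelon form:
[ 8  5       1       -3 ]
[ 0  4       9       -1 ]
[ 0  0  197/32  -277/32 ]
[ 0  0       0  439/197 ]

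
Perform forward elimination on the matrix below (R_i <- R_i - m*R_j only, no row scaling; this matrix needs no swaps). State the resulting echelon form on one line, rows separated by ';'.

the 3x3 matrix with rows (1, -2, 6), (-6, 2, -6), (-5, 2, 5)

Forward elimination:
R2 <- R2 - (-6)*R1:  [   0  -10   30 ]
R3 <- R3 - (-5)*R1:  [  0  -8  35 ]
R3 <- R3 - (4/5)*R2:  [  0   0  11 ]
Row echelon form:
[ 1   -2   6 ]
[ 0  -10  30 ]
[ 0    0  11 ]

REF = [1 -2 6; 0 -10 30; 0 0 11]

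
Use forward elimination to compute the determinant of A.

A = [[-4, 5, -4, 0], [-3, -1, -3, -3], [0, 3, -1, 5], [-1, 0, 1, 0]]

Forward elimination:
R2 <- R2 - (3/4)*R1:  [     0  -19/4      0     -3 ]
R4 <- R4 - (1/4)*R1:  [    0  -5/4     2     0 ]
R3 <- R3 - (-12/19)*R2:  [     0      0     -1  59/19 ]
R4 <- R4 - (5/19)*R2:  [     0      0      2  15/19 ]
R4 <- R4 - (-2)*R3:  [ 0  0  0  7 ]
Upper-triangular form:
[ -4      5  -4      0 ]
[  0  -19/4   0     -3 ]
[  0      0  -1  59/19 ]
[  0      0   0      7 ]
det(A) = (-1)^0 * (-4) * (-19/4) * (-1) * (7) = -133  (0 row swaps -> sign +1)

det(A) = -133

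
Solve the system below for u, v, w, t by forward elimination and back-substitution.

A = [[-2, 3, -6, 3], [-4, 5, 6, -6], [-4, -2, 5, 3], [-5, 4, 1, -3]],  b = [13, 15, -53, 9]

(4, 5, -3, -4)

Forward elimination on [A|b]:
R2 <- R2 - (2)*R1:  [   0   -1   18  -12  -11 ]
R3 <- R3 - (2)*R1:  [   0   -8   17   -3  -79 ]
R4 <- R4 - (5/2)*R1:  [     0   -7/2     16  -21/2  -47/2 ]
R3 <- R3 - (8)*R2:  [    0     0  -127    93     9 ]
R4 <- R4 - (7/2)*R2:  [    0     0   -47  63/2    15 ]
R4 <- R4 - (47/127)*R3:  [        0         0         0  -741/254  1482/127 ]
Row echelon form:
[ -2   3    -6         3  |        13 ]
[  0  -1    18       -12  |       -11 ]
[  0   0  -127        93  |         9 ]
[  0   0     0  -741/254  |  1482/127 ]
Back-substitution:
t = (1482/127) / (-741/254) = -4
w = (9 - (93)*(-4)) / -127 = -3
v = (-11 - (18)*(-3) - (-12)*(-4)) / -1 = 5
u = (13 - (3)*(5) - (-6)*(-3) - (3)*(-4)) / -2 = 4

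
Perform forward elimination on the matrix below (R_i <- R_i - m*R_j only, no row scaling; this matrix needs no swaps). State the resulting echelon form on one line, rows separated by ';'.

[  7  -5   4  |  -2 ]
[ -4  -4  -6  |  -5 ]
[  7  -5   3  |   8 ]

Forward elimination:
R2 <- R2 - (-4/7)*R1:  [     0  -48/7  -26/7  -43/7 ]
R3 <- R3 - (1)*R1:  [  0   0  -1  10 ]
Row echelon form:
[ 7     -5      4  |     -2 ]
[ 0  -48/7  -26/7  |  -43/7 ]
[ 0      0     -1  |     10 ]

REF = [7 -5 4 -2; 0 -48/7 -26/7 -43/7; 0 0 -1 10]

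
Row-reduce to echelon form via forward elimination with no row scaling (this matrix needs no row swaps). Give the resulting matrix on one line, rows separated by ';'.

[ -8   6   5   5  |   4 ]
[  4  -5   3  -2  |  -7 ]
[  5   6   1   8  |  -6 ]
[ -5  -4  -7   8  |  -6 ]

Forward elimination:
R2 <- R2 - (-1/2)*R1:  [    0    -2  11/2   1/2    -5 ]
R3 <- R3 - (-5/8)*R1:  [    0  39/4  33/8  89/8  -7/2 ]
R4 <- R4 - (5/8)*R1:  [     0  -31/4  -81/8   39/8  -17/2 ]
R3 <- R3 - (-39/8)*R2:  [      0       0  495/16  217/16  -223/8 ]
R4 <- R4 - (31/8)*R2:  [       0        0  -503/16    47/16     87/8 ]
R4 <- R4 - (-503/495)*R3:  [         0          0          0   8276/495  -8638/495 ]
Row echelon form:
[ -8   6       5         5  |          4 ]
[  0  -2    11/2       1/2  |         -5 ]
[  0   0  495/16    217/16  |     -223/8 ]
[  0   0       0  8276/495  |  -8638/495 ]

REF = [-8 6 5 5 4; 0 -2 11/2 1/2 -5; 0 0 495/16 217/16 -223/8; 0 0 0 8276/495 -8638/495]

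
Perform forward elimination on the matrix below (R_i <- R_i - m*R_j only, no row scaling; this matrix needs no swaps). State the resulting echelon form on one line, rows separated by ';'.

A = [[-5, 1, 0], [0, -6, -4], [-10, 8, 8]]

Forward elimination:
R3 <- R3 - (2)*R1:  [ 0  6  8 ]
R3 <- R3 - (-1)*R2:  [ 0  0  4 ]
Row echelon form:
[ -5   1   0 ]
[  0  -6  -4 ]
[  0   0   4 ]

REF = [-5 1 0; 0 -6 -4; 0 0 4]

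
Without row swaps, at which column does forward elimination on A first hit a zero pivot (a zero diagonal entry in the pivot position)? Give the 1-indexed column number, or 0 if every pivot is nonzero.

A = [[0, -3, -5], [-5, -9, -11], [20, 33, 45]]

first zero-pivot column = 1

Naive forward elimination:
Pivot entry (1,1) is zero but row 2 has -5 in column 1 -> naive elimination stops; a row interchange (e.g. R1 <-> R2) would be required here.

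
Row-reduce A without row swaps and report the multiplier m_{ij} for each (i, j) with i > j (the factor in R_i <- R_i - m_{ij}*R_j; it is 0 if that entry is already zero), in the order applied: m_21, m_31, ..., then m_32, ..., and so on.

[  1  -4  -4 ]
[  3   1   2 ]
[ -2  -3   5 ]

multipliers: 3, -2, -11/13

Forward elimination:
R2 <- R2 - (3)*R1:  [  0  13  14 ]
R3 <- R3 - (-2)*R1:  [   0  -11   -3 ]
R3 <- R3 - (-11/13)*R2:  [      0       0  115/13 ]
Multipliers (in order of application): m_{21} = 3, m_{31} = -2, m_{32} = -11/13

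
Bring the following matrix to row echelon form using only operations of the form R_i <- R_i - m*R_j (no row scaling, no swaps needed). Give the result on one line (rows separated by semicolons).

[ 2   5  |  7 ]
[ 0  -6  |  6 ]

REF = [2 5 7; 0 -6 6]

Forward elimination:
Row echelon form:
[ 2   5  |  7 ]
[ 0  -6  |  6 ]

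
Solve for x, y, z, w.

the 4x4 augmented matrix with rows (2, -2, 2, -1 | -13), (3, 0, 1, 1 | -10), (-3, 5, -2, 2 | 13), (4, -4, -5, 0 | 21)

(-2, -1, -5, 1)

Forward elimination on [A|b]:
R2 <- R2 - (3/2)*R1:  [    0     3    -2   5/2  19/2 ]
R3 <- R3 - (-3/2)*R1:  [     0      2      1    1/2  -13/2 ]
R4 <- R4 - (2)*R1:  [  0   0  -9   2  47 ]
R3 <- R3 - (2/3)*R2:  [     0      0    7/3   -7/6  -77/6 ]
R4 <- R4 - (-27/7)*R3:  [    0     0     0  -5/2  -5/2 ]
Row echelon form:
[ 2  -2    2    -1  |    -13 ]
[ 0   3   -2   5/2  |   19/2 ]
[ 0   0  7/3  -7/6  |  -77/6 ]
[ 0   0    0  -5/2  |   -5/2 ]
Back-substitution:
w = (-5/2) / (-5/2) = 1
z = (-77/6 - (-7/6)*(1)) / (7/3) = -5
y = (19/2 - (-2)*(-5) - (5/2)*(1)) / 3 = -1
x = (-13 - (-2)*(-1) - (2)*(-5) - (-1)*(1)) / 2 = -2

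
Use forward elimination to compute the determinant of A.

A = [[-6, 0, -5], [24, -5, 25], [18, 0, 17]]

Forward elimination:
R2 <- R2 - (-4)*R1:  [  0  -5   5 ]
R3 <- R3 - (-3)*R1:  [ 0  0  2 ]
Upper-triangular form:
[ -6   0  -5 ]
[  0  -5   5 ]
[  0   0   2 ]
det(A) = (-1)^0 * (-6) * (-5) * (2) = 60  (0 row swaps -> sign +1)

det(A) = 60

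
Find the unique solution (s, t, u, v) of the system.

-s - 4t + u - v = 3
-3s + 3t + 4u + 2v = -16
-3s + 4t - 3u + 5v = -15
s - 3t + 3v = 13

(4, -2, 0, 1)

Forward elimination on [A|b]:
R2 <- R2 - (3)*R1:  [   0   15    1    5  -25 ]
R3 <- R3 - (3)*R1:  [   0   16   -6    8  -24 ]
R4 <- R4 - (-1)*R1:  [  0  -7   1   2  16 ]
R3 <- R3 - (16/15)*R2:  [       0        0  -106/15      8/3      8/3 ]
R4 <- R4 - (-7/15)*R2:  [     0      0  22/15   13/3   13/3 ]
R4 <- R4 - (-11/53)*R3:  [      0       0       0  259/53  259/53 ]
Row echelon form:
[ -1  -4        1      -1  |       3 ]
[  0  15        1       5  |     -25 ]
[  0   0  -106/15     8/3  |     8/3 ]
[  0   0        0  259/53  |  259/53 ]
Back-substitution:
v = (259/53) / (259/53) = 1
u = (8/3 - (8/3)*(1)) / (-106/15) = 0
t = (-25 - (1)*(0) - (5)*(1)) / 15 = -2
s = (3 - (-4)*(-2) - (1)*(0) - (-1)*(1)) / -1 = 4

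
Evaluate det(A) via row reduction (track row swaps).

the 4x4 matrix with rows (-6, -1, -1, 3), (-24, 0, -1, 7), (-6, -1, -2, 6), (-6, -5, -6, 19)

det(A) = 120

Forward elimination:
R2 <- R2 - (4)*R1:  [  0   4   3  -5 ]
R3 <- R3 - (1)*R1:  [  0   0  -1   3 ]
R4 <- R4 - (1)*R1:  [  0  -4  -5  16 ]
R4 <- R4 - (-1)*R2:  [  0   0  -2  11 ]
R4 <- R4 - (2)*R3:  [ 0  0  0  5 ]
Upper-triangular form:
[ -6  -1  -1   3 ]
[  0   4   3  -5 ]
[  0   0  -1   3 ]
[  0   0   0   5 ]
det(A) = (-1)^0 * (-6) * (4) * (-1) * (5) = 120  (0 row swaps -> sign +1)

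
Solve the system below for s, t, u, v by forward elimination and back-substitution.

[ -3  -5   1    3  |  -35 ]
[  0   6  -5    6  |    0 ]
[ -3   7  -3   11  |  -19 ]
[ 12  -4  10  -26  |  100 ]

Forward elimination on [A|b]:
R3 <- R3 - (1)*R1:  [  0  12  -4   8  16 ]
R4 <- R4 - (-4)*R1:  [   0  -24   14  -14  -40 ]
R3 <- R3 - (2)*R2:  [  0   0   6  -4  16 ]
R4 <- R4 - (-4)*R2:  [   0    0   -6   10  -40 ]
R4 <- R4 - (-1)*R3:  [   0    0    0    6  -24 ]
Row echelon form:
[ -3  -5   1   3  |  -35 ]
[  0   6  -5   6  |    0 ]
[  0   0   6  -4  |   16 ]
[  0   0   0   6  |  -24 ]
Back-substitution:
v = (-24) / 6 = -4
u = (16 - (-4)*(-4)) / 6 = 0
t = (0 - (-5)*(0) - (6)*(-4)) / 6 = 4
s = (-35 - (-5)*(4) - (1)*(0) - (3)*(-4)) / -3 = 1

(1, 4, 0, -4)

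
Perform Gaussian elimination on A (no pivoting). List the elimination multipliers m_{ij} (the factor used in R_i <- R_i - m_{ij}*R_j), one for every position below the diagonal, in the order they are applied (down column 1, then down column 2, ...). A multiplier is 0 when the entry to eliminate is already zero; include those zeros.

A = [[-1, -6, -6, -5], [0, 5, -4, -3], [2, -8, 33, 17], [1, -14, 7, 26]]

Forward elimination:
R2: entry in column 1 is already 0 -> m_{21} = 0 (no row operation needed)
R3 <- R3 - (-2)*R1:  [   0  -20   21    7 ]
R4 <- R4 - (-1)*R1:  [   0  -20    1   21 ]
R3 <- R3 - (-4)*R2:  [  0   0   5  -5 ]
R4 <- R4 - (-4)*R2:  [   0    0  -15    9 ]
R4 <- R4 - (-3)*R3:  [  0   0   0  -6 ]
Multipliers (in order of application): m_{21} = 0, m_{31} = -2, m_{41} = -1, m_{32} = -4, m_{42} = -4, m_{43} = -3

multipliers: 0, -2, -1, -4, -4, -3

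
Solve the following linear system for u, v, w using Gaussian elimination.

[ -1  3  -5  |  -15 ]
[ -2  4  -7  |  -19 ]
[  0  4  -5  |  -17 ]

(-4, 2, 5)

Forward elimination on [A|b]:
R2 <- R2 - (2)*R1:  [  0  -2   3  11 ]
R3 <- R3 - (-2)*R2:  [ 0  0  1  5 ]
Row echelon form:
[ -1   3  -5  |  -15 ]
[  0  -2   3  |   11 ]
[  0   0   1  |    5 ]
Back-substitution:
w = (5) / 1 = 5
v = (11 - (3)*(5)) / -2 = 2
u = (-15 - (3)*(2) - (-5)*(5)) / -1 = -4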